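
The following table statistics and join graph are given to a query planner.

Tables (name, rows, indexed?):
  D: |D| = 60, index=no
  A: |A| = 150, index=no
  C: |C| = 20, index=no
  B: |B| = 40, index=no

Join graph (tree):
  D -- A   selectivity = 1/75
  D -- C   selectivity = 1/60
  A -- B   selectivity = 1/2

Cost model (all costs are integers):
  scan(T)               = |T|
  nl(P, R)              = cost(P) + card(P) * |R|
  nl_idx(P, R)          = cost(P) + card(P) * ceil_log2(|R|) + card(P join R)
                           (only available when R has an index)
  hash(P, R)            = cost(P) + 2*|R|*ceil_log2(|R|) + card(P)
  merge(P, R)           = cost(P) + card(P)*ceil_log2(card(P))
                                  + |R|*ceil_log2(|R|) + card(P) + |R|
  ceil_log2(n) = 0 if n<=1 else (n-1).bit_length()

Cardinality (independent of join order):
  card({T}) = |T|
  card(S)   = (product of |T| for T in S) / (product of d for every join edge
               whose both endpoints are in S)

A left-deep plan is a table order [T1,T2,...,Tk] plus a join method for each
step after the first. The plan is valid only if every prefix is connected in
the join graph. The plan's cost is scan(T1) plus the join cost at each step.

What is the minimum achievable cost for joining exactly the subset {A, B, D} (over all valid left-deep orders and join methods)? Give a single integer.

1620

Selinger DP over subsets of {A,B,D}:
  {D}: scan cost=60, card=60
  {A}: scan cost=150, card=150
  {B}: scan cost=40, card=40
  {AD}: card=120; try (D,hash)→1020, (A,merge)→1830, (D,merge)→1920, (A,hash)→2520, (A,nl)→9060, (D,nl)→9150; best=1020 via (D,hash)
  {AB}: card=3000; try (B,hash)→780, (A,merge)→1670, (B,merge)→1780, (A,hash)→2480, (A,nl)→6040, (B,nl)→6150; best=780 via (B,hash)
  {ABD}: card=2400; try (B,hash)→1620, (B,merge)→2260, (D,hash)→4500, (B,nl)→5820, (D,merge)→40200, (D,nl)→180780; best=1620 via (B,hash)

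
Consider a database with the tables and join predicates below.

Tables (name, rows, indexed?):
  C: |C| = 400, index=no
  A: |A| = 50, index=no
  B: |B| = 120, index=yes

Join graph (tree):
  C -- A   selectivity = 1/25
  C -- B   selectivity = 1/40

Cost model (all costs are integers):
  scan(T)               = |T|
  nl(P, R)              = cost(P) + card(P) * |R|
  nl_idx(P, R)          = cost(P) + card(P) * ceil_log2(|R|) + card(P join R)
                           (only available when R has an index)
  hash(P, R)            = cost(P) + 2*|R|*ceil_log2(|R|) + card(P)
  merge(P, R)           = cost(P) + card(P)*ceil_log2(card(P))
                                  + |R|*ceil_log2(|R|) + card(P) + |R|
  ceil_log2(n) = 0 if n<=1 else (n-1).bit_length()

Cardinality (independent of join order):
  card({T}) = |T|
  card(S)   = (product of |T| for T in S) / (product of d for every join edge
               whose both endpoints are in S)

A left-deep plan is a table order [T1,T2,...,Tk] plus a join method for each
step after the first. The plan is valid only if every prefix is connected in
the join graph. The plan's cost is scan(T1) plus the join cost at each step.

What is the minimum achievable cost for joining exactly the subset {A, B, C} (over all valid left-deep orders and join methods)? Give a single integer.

Selinger DP over subsets of {A,B,C}:
  {C}: scan cost=400, card=400
  {A}: scan cost=50, card=50
  {B}: scan cost=120, card=120
  {AC}: card=800; try (A,hash)→1400, (C,merge)→4400, (A,merge)→4750, (C,hash)→7300, (C,nl)→20050, (A,nl)→20400; best=1400 via (A,hash)
  {BC}: card=1200; try (B,hash)→2480, (B,nl_idx)→4400, (C,merge)→5080, (B,merge)→5360, (C,hash)→7440, (C,nl)→48120 …(+1); best=2480 via (B,hash)
  {ABC}: card=2400; try (B,hash)→3880, (A,hash)→4280, (B,nl_idx)→9400, (B,merge)→11160, (A,merge)→17230, (A,nl)→62480 …(+1); best=3880 via (B,hash)

3880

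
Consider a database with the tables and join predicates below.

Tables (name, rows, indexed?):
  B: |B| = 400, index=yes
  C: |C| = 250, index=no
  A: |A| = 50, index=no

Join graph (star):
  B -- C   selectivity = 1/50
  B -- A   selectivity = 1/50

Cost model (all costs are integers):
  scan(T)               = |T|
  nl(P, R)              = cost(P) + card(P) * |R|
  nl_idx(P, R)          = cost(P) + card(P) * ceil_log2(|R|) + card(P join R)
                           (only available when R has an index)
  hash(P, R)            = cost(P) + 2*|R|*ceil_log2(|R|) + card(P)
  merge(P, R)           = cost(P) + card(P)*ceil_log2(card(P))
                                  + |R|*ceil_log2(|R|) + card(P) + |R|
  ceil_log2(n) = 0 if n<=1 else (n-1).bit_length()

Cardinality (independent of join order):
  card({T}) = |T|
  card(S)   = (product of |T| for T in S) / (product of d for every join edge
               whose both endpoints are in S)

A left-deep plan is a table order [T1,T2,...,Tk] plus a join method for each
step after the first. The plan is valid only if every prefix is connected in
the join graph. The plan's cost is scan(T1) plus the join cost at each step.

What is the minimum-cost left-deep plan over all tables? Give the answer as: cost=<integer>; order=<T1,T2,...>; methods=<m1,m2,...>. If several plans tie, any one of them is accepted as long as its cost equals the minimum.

cost=5300; order=A,B,C; methods=nl_idx,hash

Selinger DP (subsets sized 1..n):
  {B}: scan cost=400, card=400
  {C}: scan cost=250, card=250
  {A}: scan cost=50, card=50
  {BC}: card=2000; try (B,nl_idx)→4500, (C,hash)→4800, (B,merge)→6500, (C,merge)→6650, (B,hash)→7700, (B,nl)→100250 …(+1); best=4500 via (B,nl_idx)
  {AB}: card=400; try (B,nl_idx)→900, (A,hash)→1400, (B,merge)→4400, (A,merge)→4750, (B,hash)→7300, (B,nl)→20050 …(+1); best=900 via (B,nl_idx)
  {ABC}: card=2000; try (C,hash)→5300, (A,hash)→7100, (C,merge)→7150, (A,merge)→28850, (C,nl)→100900, (A,nl)→104500; best=5300 via (C,hash)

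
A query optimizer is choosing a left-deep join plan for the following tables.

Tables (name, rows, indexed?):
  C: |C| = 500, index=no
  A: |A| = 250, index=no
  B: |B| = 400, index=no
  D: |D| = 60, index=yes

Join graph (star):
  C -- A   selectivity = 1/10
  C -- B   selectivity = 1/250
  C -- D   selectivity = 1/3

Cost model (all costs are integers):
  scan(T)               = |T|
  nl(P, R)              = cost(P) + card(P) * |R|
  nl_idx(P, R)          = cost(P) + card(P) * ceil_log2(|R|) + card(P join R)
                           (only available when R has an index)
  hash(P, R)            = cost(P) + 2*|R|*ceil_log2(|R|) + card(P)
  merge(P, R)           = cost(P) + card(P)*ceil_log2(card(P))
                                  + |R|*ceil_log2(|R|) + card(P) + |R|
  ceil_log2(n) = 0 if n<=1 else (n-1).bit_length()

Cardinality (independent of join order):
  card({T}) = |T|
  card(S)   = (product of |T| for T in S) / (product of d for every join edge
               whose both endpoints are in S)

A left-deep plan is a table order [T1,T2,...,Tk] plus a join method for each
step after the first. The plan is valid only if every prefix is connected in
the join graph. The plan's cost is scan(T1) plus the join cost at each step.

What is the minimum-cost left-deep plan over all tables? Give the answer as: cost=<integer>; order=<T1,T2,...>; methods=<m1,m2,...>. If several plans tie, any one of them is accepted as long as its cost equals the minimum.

cost=29720; order=C,B,D,A; methods=hash,hash,hash

Selinger DP (subsets sized 1..n):
  {C}: scan cost=500, card=500
  {A}: scan cost=250, card=250
  {B}: scan cost=400, card=400
  {D}: scan cost=60, card=60
  {AC}: card=12500; try (A,hash)→5000, (C,merge)→7500, (A,merge)→7750, (C,hash)→9500, (C,nl)→125250, (A,nl)→125500; best=5000 via (A,hash)
  {BC}: card=800; try (B,hash)→8200, (C,merge)→9400, (B,merge)→9500, (C,hash)→9800, (C,nl)→200400, (B,nl)→200500; best=8200 via (B,hash)
  {CD}: card=10000; try (D,hash)→1720, (C,merge)→5480, (D,merge)→5920, (C,hash)→9120, (D,nl_idx)→13500, (C,nl)→30060 …(+1); best=1720 via (D,hash)
  {ABC}: card=20000; try (A,hash)→13000, (A,merge)→19250, (B,hash)→24700, (B,merge)→196500, (A,nl)→208200, (B,nl)→5005000; best=13000 via (A,hash)
  {ACD}: card=250000; try (A,hash)→15720, (D,hash)→18220, (A,merge)→153970, (D,merge)→192920, (D,nl_idx)→330000, (D,nl)→755000 …(+1); best=15720 via (A,hash)
  {BCD}: card=16000; try (D,hash)→9720, (D,merge)→17420, (B,hash)→18920, (D,nl_idx)→29000, (D,nl)→56200, (B,merge)→155720 …(+1); best=9720 via (D,hash)
  {ABCD}: card=400000; try (A,hash)→29720, (D,hash)→33720, (A,merge)→251970, (B,hash)→272920, (D,merge)→333420, (D,nl_idx)→533000 …(+4); best=29720 via (A,hash)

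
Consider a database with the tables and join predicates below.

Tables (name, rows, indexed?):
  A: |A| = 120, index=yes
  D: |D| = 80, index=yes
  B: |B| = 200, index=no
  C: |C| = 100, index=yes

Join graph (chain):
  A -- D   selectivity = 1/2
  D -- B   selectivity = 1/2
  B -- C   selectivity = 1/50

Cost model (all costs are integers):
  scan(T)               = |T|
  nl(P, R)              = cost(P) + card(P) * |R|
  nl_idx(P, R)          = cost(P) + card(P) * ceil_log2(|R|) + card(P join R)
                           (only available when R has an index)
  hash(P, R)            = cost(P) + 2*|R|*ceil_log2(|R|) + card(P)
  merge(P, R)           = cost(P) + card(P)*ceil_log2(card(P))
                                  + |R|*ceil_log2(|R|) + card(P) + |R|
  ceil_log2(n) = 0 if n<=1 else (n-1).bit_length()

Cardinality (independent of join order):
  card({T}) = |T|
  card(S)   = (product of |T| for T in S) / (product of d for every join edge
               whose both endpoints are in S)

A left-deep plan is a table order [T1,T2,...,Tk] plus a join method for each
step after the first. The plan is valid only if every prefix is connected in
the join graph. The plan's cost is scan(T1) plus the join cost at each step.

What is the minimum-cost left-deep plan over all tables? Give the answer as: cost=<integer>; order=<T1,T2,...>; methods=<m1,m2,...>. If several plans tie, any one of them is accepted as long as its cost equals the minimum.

Selinger DP (subsets sized 1..n):
  {A}: scan cost=120, card=120
  {D}: scan cost=80, card=80
  {B}: scan cost=200, card=200
  {C}: scan cost=100, card=100
  {AD}: card=4800; try (D,hash)→1360, (A,merge)→1680, (D,merge)→1720, (A,hash)→1840, (A,nl_idx)→5440, (D,nl_idx)→5760 …(+2); best=1360 via (D,hash)
  {BD}: card=8000; try (D,hash)→1520, (B,merge)→2520, (D,merge)→2640, (B,hash)→3360, (D,nl_idx)→9600, (B,nl)→16080 …(+1); best=1520 via (D,hash)
  {BC}: card=400; try (C,hash)→1800, (C,nl_idx)→2000, (B,merge)→2700, (C,merge)→2800, (B,hash)→3400, (B,nl)→20100 …(+1); best=1800 via (C,hash)
  {ABD}: card=480000; try (B,hash)→9360, (A,hash)→11200, (B,merge)→70360, (A,merge)→114480, (A,nl_idx)→537520, (B,nl)→961360 …(+1); best=9360 via (B,hash)
  {BCD}: card=16000; try (D,hash)→3320, (D,merge)→6440, (C,hash)→10920, (D,nl_idx)→20600, (D,nl)→33800, (C,nl_idx)→73520 …(+2); best=3320 via (D,hash)
  {ABCD}: card=960000; try (A,hash)→21000, (A,merge)→244280, (C,hash)→490760, (A,nl_idx)→1075320, (A,nl)→1923320, (C,nl_idx)→4329360 …(+2); best=21000 via (A,hash)

cost=21000; order=B,C,D,A; methods=hash,hash,hash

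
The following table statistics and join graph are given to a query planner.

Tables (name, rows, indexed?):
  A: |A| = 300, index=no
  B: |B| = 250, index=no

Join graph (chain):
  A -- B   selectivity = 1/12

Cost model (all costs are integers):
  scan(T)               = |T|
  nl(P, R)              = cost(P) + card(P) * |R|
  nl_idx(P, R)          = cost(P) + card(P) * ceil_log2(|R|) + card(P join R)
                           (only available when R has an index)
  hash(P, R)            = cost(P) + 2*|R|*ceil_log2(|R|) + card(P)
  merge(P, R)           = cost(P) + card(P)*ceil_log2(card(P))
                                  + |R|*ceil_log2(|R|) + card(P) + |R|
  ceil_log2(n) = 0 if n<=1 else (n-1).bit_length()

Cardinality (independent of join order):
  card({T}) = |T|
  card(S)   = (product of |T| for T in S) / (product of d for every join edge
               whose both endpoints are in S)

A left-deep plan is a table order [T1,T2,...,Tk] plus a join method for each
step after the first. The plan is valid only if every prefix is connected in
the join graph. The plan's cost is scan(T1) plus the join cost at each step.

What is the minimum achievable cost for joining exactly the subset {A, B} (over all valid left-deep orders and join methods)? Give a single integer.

Selinger DP over subsets of {A,B}:
  {A}: scan cost=300, card=300
  {B}: scan cost=250, card=250
  {AB}: card=6250; try (B,hash)→4600, (A,merge)→5500, (B,merge)→5550, (A,hash)→5900, (A,nl)→75250, (B,nl)→75300; best=4600 via (B,hash)

4600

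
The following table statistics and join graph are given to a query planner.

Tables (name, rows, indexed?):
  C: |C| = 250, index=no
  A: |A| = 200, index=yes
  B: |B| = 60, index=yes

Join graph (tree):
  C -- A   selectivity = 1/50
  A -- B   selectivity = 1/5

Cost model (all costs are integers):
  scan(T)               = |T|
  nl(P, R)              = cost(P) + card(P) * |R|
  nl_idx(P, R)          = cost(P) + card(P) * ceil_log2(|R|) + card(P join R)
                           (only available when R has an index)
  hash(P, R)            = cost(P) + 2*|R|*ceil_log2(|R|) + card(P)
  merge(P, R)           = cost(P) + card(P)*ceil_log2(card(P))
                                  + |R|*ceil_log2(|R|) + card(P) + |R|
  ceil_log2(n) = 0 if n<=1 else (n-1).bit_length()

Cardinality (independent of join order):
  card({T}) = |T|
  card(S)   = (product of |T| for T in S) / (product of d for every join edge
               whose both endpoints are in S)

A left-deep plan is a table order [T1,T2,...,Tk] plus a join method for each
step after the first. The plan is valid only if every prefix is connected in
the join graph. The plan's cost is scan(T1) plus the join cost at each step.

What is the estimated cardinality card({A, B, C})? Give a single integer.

Tables in S: A(200), B(60), C(250)
Edges inside S: C-A(d=50), A-B(d=5)
numerator = 200 * 60 * 250 = 3000000
denominator = 50 * 5 = 250
card(S) = 3000000 / 250 = 12000

12000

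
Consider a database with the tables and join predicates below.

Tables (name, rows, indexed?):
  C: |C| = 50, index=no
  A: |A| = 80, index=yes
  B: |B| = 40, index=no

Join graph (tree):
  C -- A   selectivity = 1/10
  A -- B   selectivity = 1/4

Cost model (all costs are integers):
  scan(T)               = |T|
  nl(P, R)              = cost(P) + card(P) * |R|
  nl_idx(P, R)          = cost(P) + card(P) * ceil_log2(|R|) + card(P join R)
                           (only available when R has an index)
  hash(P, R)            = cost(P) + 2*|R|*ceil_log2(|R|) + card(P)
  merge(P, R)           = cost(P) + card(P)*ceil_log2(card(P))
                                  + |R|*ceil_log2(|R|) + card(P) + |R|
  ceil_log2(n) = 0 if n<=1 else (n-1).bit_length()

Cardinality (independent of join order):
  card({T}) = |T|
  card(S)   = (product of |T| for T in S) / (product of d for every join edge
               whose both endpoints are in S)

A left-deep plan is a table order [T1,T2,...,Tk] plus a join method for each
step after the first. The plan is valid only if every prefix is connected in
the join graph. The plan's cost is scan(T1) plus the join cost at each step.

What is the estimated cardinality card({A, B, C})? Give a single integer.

4000

Tables in S: A(80), B(40), C(50)
Edges inside S: C-A(d=10), A-B(d=4)
numerator = 80 * 40 * 50 = 160000
denominator = 10 * 4 = 40
card(S) = 160000 / 40 = 4000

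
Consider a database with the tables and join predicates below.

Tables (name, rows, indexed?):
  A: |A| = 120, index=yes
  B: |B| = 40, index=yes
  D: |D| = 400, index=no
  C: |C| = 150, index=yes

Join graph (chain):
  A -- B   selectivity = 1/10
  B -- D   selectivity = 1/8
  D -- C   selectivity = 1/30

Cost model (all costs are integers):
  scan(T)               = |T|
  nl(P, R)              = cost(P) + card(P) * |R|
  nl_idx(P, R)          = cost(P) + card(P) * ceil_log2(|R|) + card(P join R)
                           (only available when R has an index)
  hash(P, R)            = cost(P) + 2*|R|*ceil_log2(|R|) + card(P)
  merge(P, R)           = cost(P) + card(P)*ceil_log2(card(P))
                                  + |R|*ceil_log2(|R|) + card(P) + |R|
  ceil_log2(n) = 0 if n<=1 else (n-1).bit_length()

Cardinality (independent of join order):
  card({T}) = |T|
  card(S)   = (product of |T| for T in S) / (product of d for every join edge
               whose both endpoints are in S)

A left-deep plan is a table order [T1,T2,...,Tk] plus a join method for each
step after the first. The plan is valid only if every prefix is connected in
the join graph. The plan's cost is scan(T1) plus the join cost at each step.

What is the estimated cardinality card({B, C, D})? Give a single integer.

10000

Tables in S: B(40), C(150), D(400)
Edges inside S: B-D(d=8), D-C(d=30)
numerator = 40 * 150 * 400 = 2400000
denominator = 8 * 30 = 240
card(S) = 2400000 / 240 = 10000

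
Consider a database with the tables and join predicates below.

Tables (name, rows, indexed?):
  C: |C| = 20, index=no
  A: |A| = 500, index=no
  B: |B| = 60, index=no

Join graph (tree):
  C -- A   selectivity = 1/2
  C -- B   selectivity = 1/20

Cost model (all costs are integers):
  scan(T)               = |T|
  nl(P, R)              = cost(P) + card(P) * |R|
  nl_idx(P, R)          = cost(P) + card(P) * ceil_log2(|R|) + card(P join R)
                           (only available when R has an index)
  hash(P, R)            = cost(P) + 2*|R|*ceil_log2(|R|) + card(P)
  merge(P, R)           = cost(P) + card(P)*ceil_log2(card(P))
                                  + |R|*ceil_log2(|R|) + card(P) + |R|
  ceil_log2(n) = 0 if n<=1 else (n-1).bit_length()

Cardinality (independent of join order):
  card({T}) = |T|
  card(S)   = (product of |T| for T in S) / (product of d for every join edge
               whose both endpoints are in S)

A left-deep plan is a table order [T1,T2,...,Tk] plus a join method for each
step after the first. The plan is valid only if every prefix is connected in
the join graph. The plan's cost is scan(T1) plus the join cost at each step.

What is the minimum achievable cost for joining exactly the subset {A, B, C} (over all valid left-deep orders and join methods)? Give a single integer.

5740

Selinger DP over subsets of {A,B,C}:
  {C}: scan cost=20, card=20
  {A}: scan cost=500, card=500
  {B}: scan cost=60, card=60
  {AC}: card=5000; try (C,hash)→1200, (A,merge)→5140, (C,merge)→5620, (A,hash)→9040, (A,nl)→10020, (C,nl)→10500; best=1200 via (C,hash)
  {BC}: card=60; try (C,hash)→320, (B,merge)→560, (C,merge)→600, (B,hash)→760, (B,nl)→1220, (C,nl)→1260; best=320 via (C,hash)
  {ABC}: card=15000; try (A,merge)→5740, (B,hash)→6920, (A,hash)→9380, (A,nl)→30320, (B,merge)→71620, (B,nl)→301200; best=5740 via (A,merge)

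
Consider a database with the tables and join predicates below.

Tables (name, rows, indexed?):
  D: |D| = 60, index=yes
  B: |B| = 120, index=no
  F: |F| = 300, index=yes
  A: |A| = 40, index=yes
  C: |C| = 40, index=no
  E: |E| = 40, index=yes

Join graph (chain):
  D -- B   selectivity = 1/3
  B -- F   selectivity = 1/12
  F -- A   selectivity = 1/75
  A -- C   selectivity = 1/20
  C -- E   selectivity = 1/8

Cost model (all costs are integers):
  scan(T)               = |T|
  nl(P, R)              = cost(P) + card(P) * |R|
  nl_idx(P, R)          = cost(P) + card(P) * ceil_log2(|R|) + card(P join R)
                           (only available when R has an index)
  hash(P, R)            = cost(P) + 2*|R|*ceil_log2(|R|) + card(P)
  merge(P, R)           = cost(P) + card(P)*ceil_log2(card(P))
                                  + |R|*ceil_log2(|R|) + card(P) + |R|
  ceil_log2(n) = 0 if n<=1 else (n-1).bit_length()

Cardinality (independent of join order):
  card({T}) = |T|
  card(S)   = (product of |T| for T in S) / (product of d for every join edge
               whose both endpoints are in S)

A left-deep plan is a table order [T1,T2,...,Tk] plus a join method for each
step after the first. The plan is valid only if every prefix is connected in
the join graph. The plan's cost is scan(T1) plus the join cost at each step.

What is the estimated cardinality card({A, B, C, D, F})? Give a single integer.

64000

Tables in S: A(40), B(120), C(40), D(60), F(300)
Edges inside S: D-B(d=3), B-F(d=12), F-A(d=75), A-C(d=20)
numerator = 40 * 120 * 40 * 60 * 300 = 3456000000
denominator = 3 * 12 * 75 * 20 = 54000
card(S) = 3456000000 / 54000 = 64000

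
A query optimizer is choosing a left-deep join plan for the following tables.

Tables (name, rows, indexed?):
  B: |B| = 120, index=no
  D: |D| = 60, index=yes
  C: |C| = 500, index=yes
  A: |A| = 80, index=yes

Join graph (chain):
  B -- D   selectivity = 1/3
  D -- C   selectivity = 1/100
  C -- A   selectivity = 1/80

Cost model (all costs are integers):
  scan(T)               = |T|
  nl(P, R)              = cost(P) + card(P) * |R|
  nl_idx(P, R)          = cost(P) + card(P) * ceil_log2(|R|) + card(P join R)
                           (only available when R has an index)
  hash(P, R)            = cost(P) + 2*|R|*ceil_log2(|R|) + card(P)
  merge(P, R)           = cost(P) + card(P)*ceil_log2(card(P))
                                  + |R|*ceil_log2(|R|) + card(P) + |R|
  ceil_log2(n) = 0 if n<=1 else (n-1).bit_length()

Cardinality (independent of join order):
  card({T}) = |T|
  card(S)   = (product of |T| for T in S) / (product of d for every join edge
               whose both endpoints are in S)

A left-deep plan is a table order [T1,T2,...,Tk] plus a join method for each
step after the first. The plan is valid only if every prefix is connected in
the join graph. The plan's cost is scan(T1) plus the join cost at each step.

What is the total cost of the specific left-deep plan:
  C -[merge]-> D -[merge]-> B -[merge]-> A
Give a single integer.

190520

step 1: scan C: cost=500, card=500
step 2: join D via merge
    card(P join D) = 500*60/(100) = 300
    cost = 500 + 500*9 + 60*6 + 500 + 60 = 5920
step 3: join B via merge
    card(P join B) = 300*120/(3) = 12000
    cost = 5920 + 300*9 + 120*7 + 300 + 120 = 9880
step 4: join A via merge
    card(P join A) = 12000*80/(80) = 12000
    cost = 9880 + 12000*14 + 80*7 + 12000 + 80 = 190520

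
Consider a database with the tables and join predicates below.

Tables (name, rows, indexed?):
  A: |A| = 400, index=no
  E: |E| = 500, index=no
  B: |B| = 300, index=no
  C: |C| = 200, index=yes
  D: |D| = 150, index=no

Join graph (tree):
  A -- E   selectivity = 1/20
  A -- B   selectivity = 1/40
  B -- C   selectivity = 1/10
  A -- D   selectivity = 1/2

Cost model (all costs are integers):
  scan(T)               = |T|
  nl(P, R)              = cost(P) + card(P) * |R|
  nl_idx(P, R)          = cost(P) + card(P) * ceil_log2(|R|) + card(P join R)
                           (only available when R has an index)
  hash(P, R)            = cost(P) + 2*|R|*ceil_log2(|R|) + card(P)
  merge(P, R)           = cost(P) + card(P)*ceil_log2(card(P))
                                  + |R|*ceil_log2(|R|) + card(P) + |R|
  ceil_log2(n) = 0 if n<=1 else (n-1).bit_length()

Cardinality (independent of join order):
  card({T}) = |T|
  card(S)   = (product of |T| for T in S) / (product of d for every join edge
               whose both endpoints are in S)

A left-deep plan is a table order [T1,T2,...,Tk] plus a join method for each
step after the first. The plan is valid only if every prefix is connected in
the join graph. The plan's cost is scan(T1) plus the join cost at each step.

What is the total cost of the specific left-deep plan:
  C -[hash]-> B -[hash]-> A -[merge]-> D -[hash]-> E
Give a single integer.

5549350

step 1: scan C: cost=200, card=200
step 2: join B via hash
    card(P join B) = 200*300/(10) = 6000
    cost = 200 + 2*300*9 + 200 = 5800
step 3: join A via hash
    card(P join A) = 6000*400/(40) = 60000
    cost = 5800 + 2*400*9 + 6000 = 19000
step 4: join D via merge
    card(P join D) = 60000*150/(2) = 4500000
    cost = 19000 + 60000*16 + 150*8 + 60000 + 150 = 1040350
step 5: join E via hash
    card(P join E) = 4500000*500/(20) = 112500000
    cost = 1040350 + 2*500*9 + 4500000 = 5549350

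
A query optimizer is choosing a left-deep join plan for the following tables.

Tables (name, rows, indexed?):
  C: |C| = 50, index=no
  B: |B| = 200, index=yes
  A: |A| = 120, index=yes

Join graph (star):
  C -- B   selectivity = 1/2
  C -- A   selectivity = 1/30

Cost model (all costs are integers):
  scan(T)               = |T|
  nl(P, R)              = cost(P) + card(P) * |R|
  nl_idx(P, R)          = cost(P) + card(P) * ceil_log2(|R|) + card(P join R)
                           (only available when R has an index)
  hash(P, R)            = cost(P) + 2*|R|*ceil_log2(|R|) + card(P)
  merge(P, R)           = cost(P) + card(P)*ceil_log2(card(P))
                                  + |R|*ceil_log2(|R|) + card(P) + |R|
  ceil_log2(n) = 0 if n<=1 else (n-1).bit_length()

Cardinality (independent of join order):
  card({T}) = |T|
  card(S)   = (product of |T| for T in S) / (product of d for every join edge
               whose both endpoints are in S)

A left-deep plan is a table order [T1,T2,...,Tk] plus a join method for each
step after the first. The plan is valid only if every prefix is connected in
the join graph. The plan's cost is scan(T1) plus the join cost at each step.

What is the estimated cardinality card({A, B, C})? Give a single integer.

Tables in S: A(120), B(200), C(50)
Edges inside S: C-B(d=2), C-A(d=30)
numerator = 120 * 200 * 50 = 1200000
denominator = 2 * 30 = 60
card(S) = 1200000 / 60 = 20000

20000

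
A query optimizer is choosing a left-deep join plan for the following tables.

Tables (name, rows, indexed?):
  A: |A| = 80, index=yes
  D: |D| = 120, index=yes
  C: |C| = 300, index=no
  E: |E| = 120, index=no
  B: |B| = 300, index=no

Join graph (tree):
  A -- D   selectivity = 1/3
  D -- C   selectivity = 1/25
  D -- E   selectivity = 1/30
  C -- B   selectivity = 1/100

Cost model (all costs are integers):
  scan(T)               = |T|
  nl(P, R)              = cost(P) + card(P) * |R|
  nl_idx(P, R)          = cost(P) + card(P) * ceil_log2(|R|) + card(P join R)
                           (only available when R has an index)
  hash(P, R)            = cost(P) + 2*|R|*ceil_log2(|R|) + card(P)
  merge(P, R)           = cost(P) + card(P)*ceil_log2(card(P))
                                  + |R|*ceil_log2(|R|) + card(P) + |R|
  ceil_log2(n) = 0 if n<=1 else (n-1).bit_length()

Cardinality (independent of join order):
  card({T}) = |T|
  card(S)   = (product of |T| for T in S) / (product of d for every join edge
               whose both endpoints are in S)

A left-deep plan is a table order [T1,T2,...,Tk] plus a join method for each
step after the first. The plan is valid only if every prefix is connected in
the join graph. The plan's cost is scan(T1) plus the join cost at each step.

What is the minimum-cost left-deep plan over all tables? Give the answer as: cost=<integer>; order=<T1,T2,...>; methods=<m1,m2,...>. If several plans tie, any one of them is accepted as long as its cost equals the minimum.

Selinger DP (subsets sized 1..n):
  {A}: scan cost=80, card=80
  {D}: scan cost=120, card=120
  {C}: scan cost=300, card=300
  {E}: scan cost=120, card=120
  {B}: scan cost=300, card=300
  {AD}: card=3200; try (A,hash)→1360, (D,merge)→1680, (A,merge)→1720, (D,hash)→1840, (D,nl_idx)→3840, (A,nl_idx)→4160 …(+2); best=1360 via (A,hash)
  {CD}: card=1440; try (D,hash)→2280, (D,nl_idx)→3840, (C,merge)→4080, (D,merge)→4260, (C,hash)→5640, (C,nl)→36120 …(+1); best=2280 via (D,hash)
  {DE}: card=480; try (D,nl_idx)→1440, (E,hash)→1920, (D,hash)→1920, (E,merge)→2040, (D,merge)→2040, (E,nl)→14520 …(+1); best=1440 via (D,nl_idx)
  {BC}: card=900; try (C,hash)→6000, (B,hash)→6000, (C,merge)→6300, (B,merge)→6300, (C,nl)→90300, (B,nl)→90300; best=6000 via (C,hash)
  {ACD}: card=38400; try (A,hash)→4840, (C,hash)→9960, (A,merge)→20200, (C,merge)→45960, (A,nl_idx)→50760, (A,nl)→117480 …(+1); best=4840 via (A,hash)
  {ADE}: card=12800; try (A,hash)→3040, (E,hash)→6240, (A,merge)→6880, (A,nl_idx)→17600, (A,nl)→39840, (E,merge)→43920 …(+1); best=3040 via (A,hash)
  {CDE}: card=5760; try (E,hash)→5400, (C,hash)→7320, (C,merge)→9240, (E,merge)→20520, (C,nl)→145440, (E,nl)→175080; best=5400 via (E,hash)
  {BCD}: card=4320; try (D,hash)→8580, (B,hash)→9120, (D,nl_idx)→16620, (D,merge)→16860, (B,merge)→22560, (D,nl)→114000 …(+1); best=8580 via (D,hash)
  {ACDE}: card=153600; try (A,hash)→12280, (C,hash)→21240, (E,hash)→44920, (A,merge)→86680, (C,merge)→198040, (A,nl_idx)→199320 …(+4); best=12280 via (A,hash)
  {ABCD}: card=115200; try (A,hash)→14020, (B,hash)→48640, (A,merge)→69700, (A,nl_idx)→154020, (A,nl)→354180, (B,merge)→660640 …(+1); best=14020 via (A,hash)
  {BCDE}: card=17280; try (E,hash)→14580, (B,hash)→16560, (E,merge)→70020, (B,merge)→89040, (E,nl)→526980, (B,nl)→1733400; best=14580 via (E,hash)
  {ABCDE}: card=460800; try (A,hash)→32980, (E,hash)→130900, (B,hash)→171280, (A,merge)→291700, (A,nl_idx)→596340, (A,nl)→1396980 …(+4); best=32980 via (A,hash)

cost=32980; order=B,C,D,E,A; methods=hash,hash,hash,hash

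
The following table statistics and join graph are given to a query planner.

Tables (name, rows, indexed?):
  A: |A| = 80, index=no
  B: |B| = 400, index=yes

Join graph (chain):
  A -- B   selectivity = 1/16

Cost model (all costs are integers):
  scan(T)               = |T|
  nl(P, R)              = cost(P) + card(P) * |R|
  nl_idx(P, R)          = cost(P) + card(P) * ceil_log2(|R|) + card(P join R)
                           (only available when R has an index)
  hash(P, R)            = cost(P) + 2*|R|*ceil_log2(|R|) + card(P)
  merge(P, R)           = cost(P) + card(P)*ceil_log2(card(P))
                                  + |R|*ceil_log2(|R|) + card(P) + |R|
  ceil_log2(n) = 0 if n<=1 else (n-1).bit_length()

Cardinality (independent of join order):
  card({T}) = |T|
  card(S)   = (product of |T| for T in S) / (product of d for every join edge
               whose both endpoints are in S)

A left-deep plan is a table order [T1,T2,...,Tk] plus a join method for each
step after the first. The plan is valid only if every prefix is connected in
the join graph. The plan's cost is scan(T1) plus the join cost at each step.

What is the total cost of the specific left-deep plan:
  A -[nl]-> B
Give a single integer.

32080

step 1: scan A: cost=80, card=80
step 2: join B via nl
    card(P join B) = 80*400/(16) = 2000
    cost = 80 + 80*400 = 32080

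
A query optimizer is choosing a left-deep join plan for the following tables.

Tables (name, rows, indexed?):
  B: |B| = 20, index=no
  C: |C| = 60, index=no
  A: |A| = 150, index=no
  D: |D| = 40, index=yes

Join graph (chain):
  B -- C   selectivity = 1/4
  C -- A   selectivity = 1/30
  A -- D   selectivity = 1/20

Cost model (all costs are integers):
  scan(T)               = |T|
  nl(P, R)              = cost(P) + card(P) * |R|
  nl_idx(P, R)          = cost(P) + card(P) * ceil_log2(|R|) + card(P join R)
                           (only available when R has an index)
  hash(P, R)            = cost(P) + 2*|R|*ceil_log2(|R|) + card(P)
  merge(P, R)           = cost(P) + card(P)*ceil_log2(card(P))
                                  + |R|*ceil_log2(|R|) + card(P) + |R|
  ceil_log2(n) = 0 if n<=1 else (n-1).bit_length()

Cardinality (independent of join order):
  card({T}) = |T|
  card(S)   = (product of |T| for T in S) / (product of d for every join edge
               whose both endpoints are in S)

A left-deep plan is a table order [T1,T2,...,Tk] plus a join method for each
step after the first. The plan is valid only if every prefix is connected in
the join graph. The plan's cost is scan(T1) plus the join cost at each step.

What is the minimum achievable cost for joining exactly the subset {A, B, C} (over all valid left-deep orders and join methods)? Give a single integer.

1520

Selinger DP over subsets of {A,B,C}:
  {B}: scan cost=20, card=20
  {C}: scan cost=60, card=60
  {A}: scan cost=150, card=150
  {BC}: card=300; try (B,hash)→320, (C,merge)→560, (B,merge)→600, (C,hash)→760, (C,nl)→1220, (B,nl)→1260; best=320 via (B,hash)
  {AC}: card=300; try (C,hash)→1020, (A,merge)→1830, (C,merge)→1920, (A,hash)→2520, (A,nl)→9060, (C,nl)→9150; best=1020 via (C,hash)
  {ABC}: card=1500; try (B,hash)→1520, (A,hash)→3020, (B,merge)→4140, (A,merge)→4670, (B,nl)→7020, (A,nl)→45320; best=1520 via (B,hash)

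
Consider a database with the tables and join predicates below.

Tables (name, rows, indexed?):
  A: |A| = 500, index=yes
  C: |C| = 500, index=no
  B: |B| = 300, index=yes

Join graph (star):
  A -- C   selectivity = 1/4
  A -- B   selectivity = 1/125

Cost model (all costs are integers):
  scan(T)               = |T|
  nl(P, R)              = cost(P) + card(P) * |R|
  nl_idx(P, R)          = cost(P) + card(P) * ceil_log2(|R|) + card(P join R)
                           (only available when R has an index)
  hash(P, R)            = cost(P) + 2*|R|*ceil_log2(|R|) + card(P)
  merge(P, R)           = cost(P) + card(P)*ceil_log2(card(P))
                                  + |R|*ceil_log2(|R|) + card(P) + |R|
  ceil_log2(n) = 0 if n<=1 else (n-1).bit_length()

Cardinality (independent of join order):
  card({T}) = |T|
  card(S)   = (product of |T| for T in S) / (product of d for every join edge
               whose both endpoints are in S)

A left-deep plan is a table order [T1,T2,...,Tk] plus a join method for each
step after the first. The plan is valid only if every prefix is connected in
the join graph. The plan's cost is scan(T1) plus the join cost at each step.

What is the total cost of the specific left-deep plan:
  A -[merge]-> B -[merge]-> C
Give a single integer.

step 1: scan A: cost=500, card=500
step 2: join B via merge
    card(P join B) = 500*300/(125) = 1200
    cost = 500 + 500*9 + 300*9 + 500 + 300 = 8500
step 3: join C via merge
    card(P join C) = 1200*500/(4) = 150000
    cost = 8500 + 1200*11 + 500*9 + 1200 + 500 = 27900

27900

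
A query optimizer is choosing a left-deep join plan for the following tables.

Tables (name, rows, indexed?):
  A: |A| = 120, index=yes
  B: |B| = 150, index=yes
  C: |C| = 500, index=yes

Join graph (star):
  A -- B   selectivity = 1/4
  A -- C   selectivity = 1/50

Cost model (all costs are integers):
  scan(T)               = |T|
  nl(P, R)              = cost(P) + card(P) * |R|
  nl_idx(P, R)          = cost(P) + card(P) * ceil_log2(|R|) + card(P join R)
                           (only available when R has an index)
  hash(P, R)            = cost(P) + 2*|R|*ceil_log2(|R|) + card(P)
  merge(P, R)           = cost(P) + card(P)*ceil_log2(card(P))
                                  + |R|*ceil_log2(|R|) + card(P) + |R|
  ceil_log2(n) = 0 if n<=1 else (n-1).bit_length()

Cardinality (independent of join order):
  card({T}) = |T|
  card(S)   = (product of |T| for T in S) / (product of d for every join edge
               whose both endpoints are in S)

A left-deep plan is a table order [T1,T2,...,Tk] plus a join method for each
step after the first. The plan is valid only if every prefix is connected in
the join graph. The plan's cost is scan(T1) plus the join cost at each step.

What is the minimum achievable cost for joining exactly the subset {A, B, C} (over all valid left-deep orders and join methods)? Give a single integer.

6000

Selinger DP over subsets of {A,B,C}:
  {A}: scan cost=120, card=120
  {B}: scan cost=150, card=150
  {C}: scan cost=500, card=500
  {AB}: card=4500; try (A,hash)→1980, (B,merge)→2430, (A,merge)→2460, (B,hash)→2640, (B,nl_idx)→5580, (A,nl_idx)→5700 …(+2); best=1980 via (A,hash)
  {AC}: card=1200; try (C,nl_idx)→2400, (A,hash)→2680, (A,nl_idx)→5200, (C,merge)→6080, (A,merge)→6460, (C,hash)→9240 …(+2); best=2400 via (C,nl_idx)
  {ABC}: card=45000; try (B,hash)→6000, (C,hash)→15480, (B,merge)→18150, (B,nl_idx)→57000, (C,merge)→69980, (C,nl_idx)→87480 …(+2); best=6000 via (B,hash)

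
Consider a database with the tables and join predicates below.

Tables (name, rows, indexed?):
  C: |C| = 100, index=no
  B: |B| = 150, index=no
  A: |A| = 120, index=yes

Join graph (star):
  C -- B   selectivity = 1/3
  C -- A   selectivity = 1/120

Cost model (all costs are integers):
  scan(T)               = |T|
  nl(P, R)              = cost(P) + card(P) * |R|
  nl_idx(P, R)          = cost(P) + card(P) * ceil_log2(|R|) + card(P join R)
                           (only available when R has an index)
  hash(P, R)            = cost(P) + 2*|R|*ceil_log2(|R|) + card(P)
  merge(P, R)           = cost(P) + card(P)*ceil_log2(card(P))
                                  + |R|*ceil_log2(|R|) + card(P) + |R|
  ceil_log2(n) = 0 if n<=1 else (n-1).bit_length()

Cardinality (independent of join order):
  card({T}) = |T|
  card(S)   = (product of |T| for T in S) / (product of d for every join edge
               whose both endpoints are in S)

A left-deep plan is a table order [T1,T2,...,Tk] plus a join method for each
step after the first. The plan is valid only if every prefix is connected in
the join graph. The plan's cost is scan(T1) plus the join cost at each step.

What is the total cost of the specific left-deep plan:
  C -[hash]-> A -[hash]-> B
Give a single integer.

4380

step 1: scan C: cost=100, card=100
step 2: join A via hash
    card(P join A) = 100*120/(120) = 100
    cost = 100 + 2*120*7 + 100 = 1880
step 3: join B via hash
    card(P join B) = 100*150/(3) = 5000
    cost = 1880 + 2*150*8 + 100 = 4380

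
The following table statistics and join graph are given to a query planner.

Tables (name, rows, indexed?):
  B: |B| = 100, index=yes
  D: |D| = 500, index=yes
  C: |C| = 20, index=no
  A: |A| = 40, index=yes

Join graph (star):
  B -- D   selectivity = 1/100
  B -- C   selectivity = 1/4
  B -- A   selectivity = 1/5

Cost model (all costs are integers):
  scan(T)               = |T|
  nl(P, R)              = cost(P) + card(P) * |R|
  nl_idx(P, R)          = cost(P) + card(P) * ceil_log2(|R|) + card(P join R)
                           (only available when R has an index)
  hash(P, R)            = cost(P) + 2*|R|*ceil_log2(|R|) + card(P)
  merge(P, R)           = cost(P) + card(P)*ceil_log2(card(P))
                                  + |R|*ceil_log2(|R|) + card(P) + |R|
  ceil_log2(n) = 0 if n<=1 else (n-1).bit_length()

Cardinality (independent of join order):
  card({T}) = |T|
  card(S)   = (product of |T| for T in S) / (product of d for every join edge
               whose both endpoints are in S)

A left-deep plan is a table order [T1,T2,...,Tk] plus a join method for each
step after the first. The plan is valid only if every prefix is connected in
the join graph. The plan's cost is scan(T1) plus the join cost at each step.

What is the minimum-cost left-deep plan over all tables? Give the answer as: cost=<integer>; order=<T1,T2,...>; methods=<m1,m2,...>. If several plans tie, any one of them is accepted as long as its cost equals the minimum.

cost=5180; order=B,D,C,A; methods=nl_idx,hash,hash

Selinger DP (subsets sized 1..n):
  {B}: scan cost=100, card=100
  {D}: scan cost=500, card=500
  {C}: scan cost=20, card=20
  {A}: scan cost=40, card=40
  {BD}: card=500; try (D,nl_idx)→1500, (B,hash)→2400, (B,nl_idx)→4500, (D,merge)→5900, (B,merge)→6300, (D,hash)→9200 …(+2); best=1500 via (D,nl_idx)
  {BC}: card=500; try (C,hash)→400, (B,nl_idx)→660, (B,merge)→940, (C,merge)→1020, (B,hash)→1440, (B,nl)→2020 …(+1); best=400 via (C,hash)
  {AB}: card=800; try (A,hash)→680, (B,merge)→1120, (B,nl_idx)→1120, (A,merge)→1180, (B,hash)→1480, (A,nl_idx)→1500 …(+2); best=680 via (A,hash)
  {BCD}: card=2500; try (C,hash)→2200, (C,merge)→6620, (D,nl_idx)→7400, (D,hash)→9900, (D,merge)→10400, (C,nl)→11500 …(+1); best=2200 via (C,hash)
  {ABD}: card=4000; try (A,hash)→2480, (A,merge)→6780, (A,nl_idx)→8500, (D,hash)→10480, (D,nl_idx)→11880, (D,merge)→14480 …(+2); best=2480 via (A,hash)
  {ABC}: card=4000; try (A,hash)→1380, (C,hash)→1680, (A,merge)→5680, (A,nl_idx)→7400, (C,merge)→9600, (C,nl)→16680 …(+1); best=1380 via (A,hash)
  {ABCD}: card=20000; try (A,hash)→5180, (C,hash)→6680, (D,hash)→14380, (A,merge)→34980, (A,nl_idx)→37200, (C,merge)→54600 …(+5); best=5180 via (A,hash)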